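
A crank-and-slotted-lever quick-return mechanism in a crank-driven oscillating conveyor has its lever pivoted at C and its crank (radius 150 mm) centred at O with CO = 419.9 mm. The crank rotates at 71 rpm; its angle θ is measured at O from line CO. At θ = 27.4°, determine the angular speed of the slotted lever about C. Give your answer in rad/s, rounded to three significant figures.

ω = 7.435 rad/s (from 71 rpm).
Crank pin A relative to C: A = (d + r cosθ, r sinθ); lever angle φ = atan2(r sinθ, d + r cosθ).
Differentiating tanφ: φ̇ = rω(d cosθ + r)/(d² + r² + 2dr cosθ).
d² + r² + 2dr cosθ = |CA|² = 0.310654 m²;  d cosθ + r = +0.52279 m.
|ω_lever| = |0.15·7.435·+0.52279| / 0.310654 = 1.8769 rad/s.

1.88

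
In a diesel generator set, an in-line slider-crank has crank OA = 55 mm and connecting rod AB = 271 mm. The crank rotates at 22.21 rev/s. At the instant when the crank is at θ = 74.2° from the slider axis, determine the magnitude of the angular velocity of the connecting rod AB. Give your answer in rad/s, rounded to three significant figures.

ω = 139.5 rad/s (converted from 22.21 rev/s).
The rod makes angle φ with the slider axis where L sinφ = r sinθ; differentiating, L cosφ·φ̇ = r ω cosθ.
L cosφ = √(L² − r² sin²θ) = 0.26578 m.
|ω_rod| = r ω |cosθ| / √(L² − r² sin²θ) = 0.055·139.5·0.27228/0.26578 = 7.8629 rad/s.

7.86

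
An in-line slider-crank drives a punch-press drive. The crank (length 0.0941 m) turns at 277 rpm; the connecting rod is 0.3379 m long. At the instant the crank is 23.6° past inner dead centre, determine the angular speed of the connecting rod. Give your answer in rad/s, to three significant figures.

7.45

ω = 29.01 rad/s (converted from 277 rpm).
The rod makes angle φ with the slider axis where L sinφ = r sinθ; differentiating, L cosφ·φ̇ = r ω cosθ.
L cosφ = √(L² − r² sin²θ) = 0.33579 m.
|ω_rod| = r ω |cosθ| / √(L² − r² sin²θ) = 0.0941·29.01·0.91636/0.33579 = 7.4489 rad/s.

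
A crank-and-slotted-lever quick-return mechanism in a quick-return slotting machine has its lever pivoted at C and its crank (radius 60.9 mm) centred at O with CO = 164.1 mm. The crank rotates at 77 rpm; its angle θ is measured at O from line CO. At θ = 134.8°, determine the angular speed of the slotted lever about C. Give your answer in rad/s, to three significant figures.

1.62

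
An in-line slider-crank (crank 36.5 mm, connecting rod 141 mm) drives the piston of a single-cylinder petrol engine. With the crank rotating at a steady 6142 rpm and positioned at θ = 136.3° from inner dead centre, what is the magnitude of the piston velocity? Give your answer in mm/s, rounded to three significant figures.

13100

ω = 2π·6142/60 = 643.2 rad/s
For an in-line slider-crank, x = r cosθ + √(L² − r² sin²θ), so v = −rω sinθ·[1 + r cosθ/√(L² − r² sin²θ)].
With r = 0.0365 m, L = 0.141 m, θ = 136.3°: √(L² − r² sin²θ) = 0.13873 m.
v = −0.0365·643.2·0.69088·[1 + 0.0365·-0.72297/0.13873] = -13.134 m/s.
|v| = 13.134 m/s = 13134 mm/s.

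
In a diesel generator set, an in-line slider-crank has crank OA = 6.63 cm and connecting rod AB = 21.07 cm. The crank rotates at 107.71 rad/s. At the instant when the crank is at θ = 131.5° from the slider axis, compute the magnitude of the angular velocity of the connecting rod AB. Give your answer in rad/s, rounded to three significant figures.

23.1

ω = 107.7 rad/s
The rod makes angle φ with the slider axis where L sinφ = r sinθ; differentiating, L cosφ·φ̇ = r ω cosθ.
L cosφ = √(L² − r² sin²θ) = 0.20477 m.
|ω_rod| = r ω |cosθ| / √(L² − r² sin²θ) = 0.0663·107.7·0.66262/0.20477 = 23.109 rad/s.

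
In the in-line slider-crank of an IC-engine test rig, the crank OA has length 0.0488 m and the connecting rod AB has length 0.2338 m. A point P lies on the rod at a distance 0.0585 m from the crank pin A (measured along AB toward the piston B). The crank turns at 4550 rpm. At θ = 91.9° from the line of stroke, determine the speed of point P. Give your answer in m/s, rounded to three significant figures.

23.2

ω = 476.5 rad/s.  Crank-pin speed |V_A| = rω = 23.252 m/s, perpendicular to OA.
Rod angle: sinφ = −(r/L) sinθ ⇒ φ = -12.041°; ω_rod = −rω cosθ/√(L²−r²sin²θ) = +3.3715 rad/s.
V_P = V_A + ω_rod × AP, with AP = 0.0585 m along the rod.
Components: V_Px = −rω sinθ − a·ω_rod·sinφ = -23.198 m/s;  V_Py = rω cosθ + a·ω_rod·cosφ = -0.57803 m/s.
|V_P| = √(V_Px² + V_Py²) = 23.205 m/s.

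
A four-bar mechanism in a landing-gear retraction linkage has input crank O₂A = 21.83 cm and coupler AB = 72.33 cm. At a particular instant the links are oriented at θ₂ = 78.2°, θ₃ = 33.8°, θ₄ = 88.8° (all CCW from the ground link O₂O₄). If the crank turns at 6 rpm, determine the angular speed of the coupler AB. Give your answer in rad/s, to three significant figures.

0.0426

ω₂ = 0.6283 rad/s (from 6 rpm).
Differentiating the loop-closure r₂e^{iθ₂}+r₃e^{iθ₃}=r₁+r₄e^{iθ₄} gives r₂ω₂e^{iθ₂}+r₃ω₃e^{iθ₃}=r₄ω₄e^{iθ₄}.
Eliminating the other unknown: ω₃ = r₂ω₂ sin(θ₄−θ₂) / [r₃ sin(θ₃−θ₄)].
Numerator sine = +0.18395; denominator sine = -0.81915.
Result = 0.2183·0.6283·(+0.18395) / (0.7233·(-0.81915)) = -0.042585 rad/s; magnitude 0.042585 rad/s.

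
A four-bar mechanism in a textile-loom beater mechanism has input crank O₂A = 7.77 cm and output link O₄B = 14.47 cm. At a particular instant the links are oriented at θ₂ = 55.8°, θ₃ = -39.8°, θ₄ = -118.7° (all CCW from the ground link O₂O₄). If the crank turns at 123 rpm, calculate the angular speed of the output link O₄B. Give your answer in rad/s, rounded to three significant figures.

ω₂ = 12.88 rad/s (from 123 rpm).
Differentiating the loop-closure r₂e^{iθ₂}+r₃e^{iθ₃}=r₁+r₄e^{iθ₄} gives r₂ω₂e^{iθ₂}+r₃ω₃e^{iθ₃}=r₄ω₄e^{iθ₄}.
Eliminating the other unknown: ω₄ = r₂ω₂ sin(θ₂−θ₃) / [r₄ sin(θ₄−θ₃)].
Numerator sine = +0.99523; denominator sine = -0.98129.
Result = 0.0777·12.88·(+0.99523) / (0.1447·(-0.98129)) = -7.0147 rad/s; magnitude 7.0147 rad/s.

7.01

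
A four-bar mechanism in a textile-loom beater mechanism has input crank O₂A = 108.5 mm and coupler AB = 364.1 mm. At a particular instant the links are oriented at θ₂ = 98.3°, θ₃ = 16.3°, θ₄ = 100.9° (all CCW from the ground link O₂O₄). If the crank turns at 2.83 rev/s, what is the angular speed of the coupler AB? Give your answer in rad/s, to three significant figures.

0.241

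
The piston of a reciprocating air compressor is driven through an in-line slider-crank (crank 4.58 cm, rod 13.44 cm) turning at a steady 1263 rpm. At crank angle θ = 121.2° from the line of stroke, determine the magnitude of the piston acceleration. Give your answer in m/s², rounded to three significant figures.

540

ω = 2π·1263/60 = 132.3 rad/s
x(θ) = r cosθ + √(L² − r² sin²θ); with ω constant, a = ω²·d²x/dθ².
d²x/dθ² = −r cosθ − r²(cos2θ)/√u − r⁴ sin²2θ/(4u^{3/2}),  u = L² − r² sin²θ = 0.0165286 m².
Substituting r = 0.0458 m, L = 0.1344 m, θ = 121.2°: d²x/dθ² = +0.030878 m.
a = ω²·d²x/dθ² = (132.3)²·(+0.030878) = +540.15 m/s²;  |a| = 540.15 m/s².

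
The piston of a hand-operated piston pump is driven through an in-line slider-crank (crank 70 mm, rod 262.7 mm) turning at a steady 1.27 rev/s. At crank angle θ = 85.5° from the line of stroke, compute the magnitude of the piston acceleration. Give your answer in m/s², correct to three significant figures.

0.866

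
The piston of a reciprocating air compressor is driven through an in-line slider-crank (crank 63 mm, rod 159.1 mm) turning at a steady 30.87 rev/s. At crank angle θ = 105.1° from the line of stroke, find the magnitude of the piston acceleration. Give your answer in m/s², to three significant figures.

ω = 2π·30.9 = 194 rad/s
x(θ) = r cosθ + √(L² − r² sin²θ); with ω constant, a = ω²·d²x/dθ².
d²x/dθ² = −r cosθ − r²(cos2θ)/√u − r⁴ sin²2θ/(4u^{3/2}),  u = L² − r² sin²θ = 0.0216132 m².
Substituting r = 0.063 m, L = 0.1591 m, θ = 105.1°: d²x/dθ² = +0.039431 m.
a = ω²·d²x/dθ² = (194)²·(+0.039431) = +1483.5 m/s²;  |a| = 1483.5 m/s².

1480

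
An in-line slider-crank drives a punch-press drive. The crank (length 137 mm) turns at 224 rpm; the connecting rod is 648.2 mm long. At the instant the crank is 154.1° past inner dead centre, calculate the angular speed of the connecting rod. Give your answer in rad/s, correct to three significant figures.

4.48

ω = 23.46 rad/s (converted from 224 rpm).
The rod makes angle φ with the slider axis where L sinφ = r sinθ; differentiating, L cosφ·φ̇ = r ω cosθ.
L cosφ = √(L² − r² sin²θ) = 0.64543 m.
|ω_rod| = r ω |cosθ| / √(L² − r² sin²θ) = 0.137·23.46·0.89956/0.64543 = 4.4789 rad/s.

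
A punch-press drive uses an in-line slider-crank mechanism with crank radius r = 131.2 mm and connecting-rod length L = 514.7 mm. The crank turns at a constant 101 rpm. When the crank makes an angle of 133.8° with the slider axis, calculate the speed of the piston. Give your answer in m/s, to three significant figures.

0.822

ω = 2π·101/60 = 10.58 rad/s
For an in-line slider-crank, x = r cosθ + √(L² − r² sin²θ), so v = −rω sinθ·[1 + r cosθ/√(L² − r² sin²θ)].
With r = 0.1312 m, L = 0.5147 m, θ = 133.8°: √(L² − r² sin²θ) = 0.50591 m.
v = −0.1312·10.58·0.72176·[1 + 0.1312·-0.69214/0.50591] = -0.82178 m/s.
|v| = 0.82178 m/s.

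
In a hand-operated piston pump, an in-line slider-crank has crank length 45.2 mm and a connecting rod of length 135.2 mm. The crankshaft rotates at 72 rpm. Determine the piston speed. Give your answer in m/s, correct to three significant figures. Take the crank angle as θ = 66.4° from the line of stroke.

ω = 2π·72/60 = 7.54 rad/s
For an in-line slider-crank, x = r cosθ + √(L² − r² sin²θ), so v = −rω sinθ·[1 + r cosθ/√(L² − r² sin²θ)].
With r = 0.0452 m, L = 0.1352 m, θ = 66.4°: √(L² − r² sin²θ) = 0.1287 m.
v = −0.0452·7.54·0.91636·[1 + 0.0452·0.40035/0.1287] = -0.35621 m/s.
|v| = 0.35621 m/s.

0.356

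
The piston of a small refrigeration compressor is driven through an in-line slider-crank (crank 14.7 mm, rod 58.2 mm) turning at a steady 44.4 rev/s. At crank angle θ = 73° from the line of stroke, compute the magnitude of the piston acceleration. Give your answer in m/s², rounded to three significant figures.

89.2

ω = 2π·44.4 = 279 rad/s
x(θ) = r cosθ + √(L² − r² sin²θ); with ω constant, a = ω²·d²x/dθ².
d²x/dθ² = −r cosθ − r²(cos2θ)/√u − r⁴ sin²2θ/(4u^{3/2}),  u = L² − r² sin²θ = 0.00318962 m².
Substituting r = 0.0147 m, L = 0.0582 m, θ = 73°: d²x/dθ² = -0.0011461 m.
a = ω²·d²x/dθ² = (279)²·(-0.0011461) = -89.195 m/s²;  |a| = 89.195 m/s².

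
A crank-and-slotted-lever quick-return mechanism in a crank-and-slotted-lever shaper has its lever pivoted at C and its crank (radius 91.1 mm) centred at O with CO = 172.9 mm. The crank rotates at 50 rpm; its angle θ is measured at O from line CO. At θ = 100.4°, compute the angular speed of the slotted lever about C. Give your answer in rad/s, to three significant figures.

ω = 5.236 rad/s (from 50 rpm).
Crank pin A relative to C: A = (d + r cosθ, r sinθ); lever angle φ = atan2(r sinθ, d + r cosθ).
Differentiating tanφ: φ̇ = rω(d cosθ + r)/(d² + r² + 2dr cosθ).
d² + r² + 2dr cosθ = |CA|² = 0.0325068 m²;  d cosθ + r = +0.059888 m.
|ω_lever| = |0.0911·5.236·+0.059888| / 0.0325068 = 0.87879 rad/s.

0.879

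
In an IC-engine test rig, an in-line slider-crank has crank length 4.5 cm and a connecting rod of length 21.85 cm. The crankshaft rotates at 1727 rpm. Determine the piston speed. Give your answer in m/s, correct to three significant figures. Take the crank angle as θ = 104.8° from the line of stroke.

ω = 2π·1727/60 = 180.9 rad/s
For an in-line slider-crank, x = r cosθ + √(L² − r² sin²θ), so v = −rω sinθ·[1 + r cosθ/√(L² − r² sin²θ)].
With r = 0.045 m, L = 0.2185 m, θ = 104.8°: √(L² − r² sin²θ) = 0.21412 m.
v = −0.045·180.9·0.96682·[1 + 0.045·-0.25545/0.21412] = -7.4459 m/s.
|v| = 7.4459 m/s.

7.45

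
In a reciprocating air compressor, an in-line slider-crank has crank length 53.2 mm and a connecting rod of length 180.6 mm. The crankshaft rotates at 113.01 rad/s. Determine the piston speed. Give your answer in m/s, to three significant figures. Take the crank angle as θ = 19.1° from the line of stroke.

2.52

ω = 113 rad/s
For an in-line slider-crank, x = r cosθ + √(L² − r² sin²θ), so v = −rω sinθ·[1 + r cosθ/√(L² − r² sin²θ)].
With r = 0.0532 m, L = 0.1806 m, θ = 19.1°: √(L² − r² sin²θ) = 0.17976 m.
v = −0.0532·113·0.32722·[1 + 0.0532·0.94495/0.17976] = -2.5174 m/s.
|v| = 2.5174 m/s.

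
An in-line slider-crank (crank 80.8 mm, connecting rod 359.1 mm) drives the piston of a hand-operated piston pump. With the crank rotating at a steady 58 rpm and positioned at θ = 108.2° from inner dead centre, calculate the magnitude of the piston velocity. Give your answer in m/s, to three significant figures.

0.433

ω = 2π·58/60 = 6.074 rad/s
For an in-line slider-crank, x = r cosθ + √(L² − r² sin²θ), so v = −rω sinθ·[1 + r cosθ/√(L² − r² sin²θ)].
With r = 0.0808 m, L = 0.3591 m, θ = 108.2°: √(L² − r² sin²θ) = 0.3508 m.
v = −0.0808·6.074·0.94997·[1 + 0.0808·-0.31233/0.3508] = -0.43267 m/s.
|v| = 0.43267 m/s.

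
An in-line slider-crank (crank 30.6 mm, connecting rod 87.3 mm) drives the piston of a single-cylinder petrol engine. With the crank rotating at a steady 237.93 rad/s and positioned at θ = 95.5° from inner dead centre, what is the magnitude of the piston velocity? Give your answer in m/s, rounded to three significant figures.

6.99

ω = 237.9 rad/s
For an in-line slider-crank, x = r cosθ + √(L² − r² sin²θ), so v = −rω sinθ·[1 + r cosθ/√(L² − r² sin²θ)].
With r = 0.0306 m, L = 0.0873 m, θ = 95.5°: √(L² − r² sin²θ) = 0.081814 m.
v = −0.0306·237.9·0.99540·[1 + 0.0306·-0.09585/0.081814] = -6.9873 m/s.
|v| = 6.9873 m/s.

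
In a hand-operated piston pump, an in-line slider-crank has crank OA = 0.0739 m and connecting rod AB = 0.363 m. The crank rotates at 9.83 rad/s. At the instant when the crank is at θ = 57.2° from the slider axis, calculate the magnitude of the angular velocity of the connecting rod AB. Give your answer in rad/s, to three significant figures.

ω = 9.83 rad/s
The rod makes angle φ with the slider axis where L sinφ = r sinθ; differentiating, L cosφ·φ̇ = r ω cosθ.
L cosφ = √(L² − r² sin²θ) = 0.35765 m.
|ω_rod| = r ω |cosθ| / √(L² − r² sin²θ) = 0.0739·9.83·0.54171/0.35765 = 1.1003 rad/s.

1.10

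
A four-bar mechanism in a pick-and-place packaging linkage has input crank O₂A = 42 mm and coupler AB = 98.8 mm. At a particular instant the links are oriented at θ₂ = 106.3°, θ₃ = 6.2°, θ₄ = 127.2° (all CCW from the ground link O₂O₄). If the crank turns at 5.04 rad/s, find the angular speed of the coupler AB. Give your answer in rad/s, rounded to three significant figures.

ω₂ = 5.04 rad/s
Differentiating the loop-closure r₂e^{iθ₂}+r₃e^{iθ₃}=r₁+r₄e^{iθ₄} gives r₂ω₂e^{iθ₂}+r₃ω₃e^{iθ₃}=r₄ω₄e^{iθ₄}.
Eliminating the other unknown: ω₃ = r₂ω₂ sin(θ₄−θ₂) / [r₃ sin(θ₃−θ₄)].
Numerator sine = +0.35674; denominator sine = -0.85717.
Result = 0.042·5.04·(+0.35674) / (0.0988·(-0.85717)) = -0.89168 rad/s; magnitude 0.89168 rad/s.

0.892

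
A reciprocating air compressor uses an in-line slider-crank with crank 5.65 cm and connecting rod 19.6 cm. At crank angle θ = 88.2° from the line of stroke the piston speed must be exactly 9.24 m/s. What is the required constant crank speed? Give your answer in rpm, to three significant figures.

1550

For an in-line slider-crank, |v_piston| = rω|sinθ|·[1 + r cosθ/√(L² − r² sin²θ)].
With r = 0.0565 m, L = 0.196 m, θ = 88.2°: the bracketed kinematic factor |dx/dθ| = 0.057006 m.
ω = v/|dx/dθ| = 9.24/0.057006 = 162.09 rad/s.
N = 60ω/(2π) = 1547.8 rpm.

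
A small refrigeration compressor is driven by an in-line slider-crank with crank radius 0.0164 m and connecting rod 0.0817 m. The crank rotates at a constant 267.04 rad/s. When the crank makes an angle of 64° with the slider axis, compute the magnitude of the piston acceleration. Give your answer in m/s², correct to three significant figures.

ω = 267 rad/s
x(θ) = r cosθ + √(L² − r² sin²θ); with ω constant, a = ω²·d²x/dθ².
d²x/dθ² = −r cosθ − r²(cos2θ)/√u − r⁴ sin²2θ/(4u^{3/2}),  u = L² − r² sin²θ = 0.00645762 m².
Substituting r = 0.0164 m, L = 0.0817 m, θ = 64°: d²x/dθ² = -0.0051503 m.
a = ω²·d²x/dθ² = (267)²·(-0.0051503) = -367.27 m/s²;  |a| = 367.27 m/s².

367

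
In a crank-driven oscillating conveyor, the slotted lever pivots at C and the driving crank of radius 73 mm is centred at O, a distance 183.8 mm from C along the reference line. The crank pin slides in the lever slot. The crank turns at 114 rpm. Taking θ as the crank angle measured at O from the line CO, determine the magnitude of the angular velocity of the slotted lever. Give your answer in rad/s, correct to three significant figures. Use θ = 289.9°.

ω = 11.94 rad/s (from 114 rpm).
Crank pin A relative to C: A = (d + r cosθ, r sinθ); lever angle φ = atan2(r sinθ, d + r cosθ).
Differentiating tanφ: φ̇ = rω(d cosθ + r)/(d² + r² + 2dr cosθ).
d² + r² + 2dr cosθ = |CA|² = 0.0482455 m²;  d cosθ + r = +0.13556 m.
|ω_lever| = |0.073·11.94·+0.13556| / 0.0482455 = 2.4487 rad/s.

2.45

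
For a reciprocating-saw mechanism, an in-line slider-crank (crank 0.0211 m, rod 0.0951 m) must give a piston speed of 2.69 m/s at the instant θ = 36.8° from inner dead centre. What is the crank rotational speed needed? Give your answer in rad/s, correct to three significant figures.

For an in-line slider-crank, |v_piston| = rω|sinθ|·[1 + r cosθ/√(L² − r² sin²θ)].
With r = 0.0211 m, L = 0.0951 m, θ = 36.8°: the bracketed kinematic factor |dx/dθ| = 0.014905 m.
ω = v/|dx/dθ| = 2.69/0.014905 = 180.48 rad/s.

180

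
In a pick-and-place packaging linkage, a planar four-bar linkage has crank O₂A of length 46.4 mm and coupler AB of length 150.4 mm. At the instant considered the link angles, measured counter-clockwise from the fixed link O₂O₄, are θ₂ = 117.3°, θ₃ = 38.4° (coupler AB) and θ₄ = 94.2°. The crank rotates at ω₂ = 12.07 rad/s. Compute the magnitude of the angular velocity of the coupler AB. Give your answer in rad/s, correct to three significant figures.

ω₂ = 12.07 rad/s
Differentiating the loop-closure r₂e^{iθ₂}+r₃e^{iθ₃}=r₁+r₄e^{iθ₄} gives r₂ω₂e^{iθ₂}+r₃ω₃e^{iθ₃}=r₄ω₄e^{iθ₄}.
Eliminating the other unknown: ω₃ = r₂ω₂ sin(θ₄−θ₂) / [r₃ sin(θ₃−θ₄)].
Numerator sine = -0.39234; denominator sine = -0.82708.
Result = 0.0464·12.07·(-0.39234) / (0.1504·(-0.82708)) = +1.7664 rad/s; magnitude 1.7664 rad/s.

1.77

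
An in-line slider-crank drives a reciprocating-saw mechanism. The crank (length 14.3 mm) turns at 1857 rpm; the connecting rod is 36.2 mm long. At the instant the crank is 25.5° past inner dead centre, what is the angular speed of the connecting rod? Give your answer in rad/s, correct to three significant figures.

ω = 194.5 rad/s (converted from 1857 rpm).
The rod makes angle φ with the slider axis where L sinφ = r sinθ; differentiating, L cosφ·φ̇ = r ω cosθ.
L cosφ = √(L² − r² sin²θ) = 0.035673 m.
|ω_rod| = r ω |cosθ| / √(L² − r² sin²θ) = 0.0143·194.5·0.90259/0.035673 = 70.361 rad/s.

70.4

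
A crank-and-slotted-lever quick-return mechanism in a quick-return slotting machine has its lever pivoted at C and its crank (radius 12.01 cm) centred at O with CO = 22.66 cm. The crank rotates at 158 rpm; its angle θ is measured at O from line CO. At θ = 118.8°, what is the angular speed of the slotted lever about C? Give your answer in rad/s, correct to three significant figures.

ω = 16.55 rad/s (from 158 rpm).
Crank pin A relative to C: A = (d + r cosθ, r sinθ); lever angle φ = atan2(r sinθ, d + r cosθ).
Differentiating tanφ: φ̇ = rω(d cosθ + r)/(d² + r² + 2dr cosθ).
d² + r² + 2dr cosθ = |CA|² = 0.03955 m²;  d cosθ + r = +0.010935 m.
|ω_lever| = |0.1201·16.55·+0.010935| / 0.03955 = 0.5494 rad/s.

0.549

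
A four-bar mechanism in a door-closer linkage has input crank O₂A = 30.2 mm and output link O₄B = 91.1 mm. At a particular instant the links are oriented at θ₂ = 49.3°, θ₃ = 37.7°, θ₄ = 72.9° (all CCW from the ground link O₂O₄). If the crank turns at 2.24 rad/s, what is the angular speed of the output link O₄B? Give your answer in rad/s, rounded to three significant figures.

0.259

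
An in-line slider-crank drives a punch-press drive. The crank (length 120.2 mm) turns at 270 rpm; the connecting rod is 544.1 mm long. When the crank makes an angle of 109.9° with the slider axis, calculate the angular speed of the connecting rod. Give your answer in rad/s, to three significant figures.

ω = 28.27 rad/s (converted from 270 rpm).
The rod makes angle φ with the slider axis where L sinφ = r sinθ; differentiating, L cosφ·φ̇ = r ω cosθ.
L cosφ = √(L² − r² sin²θ) = 0.53223 m.
|ω_rod| = r ω |cosθ| / √(L² − r² sin²θ) = 0.1202·28.27·0.34038/0.53223 = 2.1735 rad/s.

2.17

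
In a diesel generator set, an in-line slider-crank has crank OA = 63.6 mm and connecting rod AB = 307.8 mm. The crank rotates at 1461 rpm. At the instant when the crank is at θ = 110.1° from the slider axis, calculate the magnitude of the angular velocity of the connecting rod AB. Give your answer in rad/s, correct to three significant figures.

ω = 153 rad/s (converted from 1461 rpm).
The rod makes angle φ with the slider axis where L sinφ = r sinθ; differentiating, L cosφ·φ̇ = r ω cosθ.
L cosφ = √(L² − r² sin²θ) = 0.30195 m.
|ω_rod| = r ω |cosθ| / √(L² − r² sin²θ) = 0.0636·153·0.34366/0.30195 = 11.075 rad/s.

11.1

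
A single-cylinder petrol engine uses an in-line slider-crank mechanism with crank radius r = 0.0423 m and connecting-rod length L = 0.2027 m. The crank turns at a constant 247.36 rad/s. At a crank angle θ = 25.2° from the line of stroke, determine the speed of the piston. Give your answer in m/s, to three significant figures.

ω = 247.4 rad/s
For an in-line slider-crank, x = r cosθ + √(L² − r² sin²θ), so v = −rω sinθ·[1 + r cosθ/√(L² − r² sin²θ)].
With r = 0.0423 m, L = 0.2027 m, θ = 25.2°: √(L² − r² sin²θ) = 0.2019 m.
v = −0.0423·247.4·0.42578·[1 + 0.0423·0.90483/0.2019] = -5.2996 m/s.
|v| = 5.2996 m/s.

5.30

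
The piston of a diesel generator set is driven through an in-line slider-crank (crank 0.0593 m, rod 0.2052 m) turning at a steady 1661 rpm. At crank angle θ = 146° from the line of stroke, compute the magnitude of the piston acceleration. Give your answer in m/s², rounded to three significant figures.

ω = 2π·1661/60 = 173.9 rad/s
x(θ) = r cosθ + √(L² − r² sin²θ); with ω constant, a = ω²·d²x/dθ².
d²x/dθ² = −r cosθ − r²(cos2θ)/√u − r⁴ sin²2θ/(4u^{3/2}),  u = L² − r² sin²θ = 0.0410074 m².
Substituting r = 0.0593 m, L = 0.2052 m, θ = 146°: d²x/dθ² = +0.042337 m.
a = ω²·d²x/dθ² = (173.9)²·(+0.042337) = +1280.9 m/s²;  |a| = 1280.9 m/s².

1280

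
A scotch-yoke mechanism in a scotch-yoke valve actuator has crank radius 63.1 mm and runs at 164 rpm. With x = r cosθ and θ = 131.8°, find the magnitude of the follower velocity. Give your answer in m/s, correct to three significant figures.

ω = 17.17 rad/s (from 164 rpm).
x = r cosθ ⇒ ẋ = −rω sinθ.
|v| = rω|sinθ| = 0.0631·17.17·|sin 131.8°| = 0.80786 m/s.

0.808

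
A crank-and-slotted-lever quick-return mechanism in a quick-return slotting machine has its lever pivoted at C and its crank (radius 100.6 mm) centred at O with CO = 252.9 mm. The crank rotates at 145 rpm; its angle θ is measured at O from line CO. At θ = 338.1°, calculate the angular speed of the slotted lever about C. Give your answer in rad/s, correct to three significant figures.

4.22

ω = 15.18 rad/s (from 145 rpm).
Crank pin A relative to C: A = (d + r cosθ, r sinθ); lever angle φ = atan2(r sinθ, d + r cosθ).
Differentiating tanφ: φ̇ = rω(d cosθ + r)/(d² + r² + 2dr cosθ).
d² + r² + 2dr cosθ = |CA|² = 0.12129 m²;  d cosθ + r = +0.33525 m.
|ω_lever| = |0.1006·15.18·+0.33525| / 0.12129 = 4.2222 rad/s.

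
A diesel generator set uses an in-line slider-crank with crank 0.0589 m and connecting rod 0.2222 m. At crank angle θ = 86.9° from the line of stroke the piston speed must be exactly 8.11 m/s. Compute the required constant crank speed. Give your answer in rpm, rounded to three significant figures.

For an in-line slider-crank, |v_piston| = rω|sinθ|·[1 + r cosθ/√(L² − r² sin²θ)].
With r = 0.0589 m, L = 0.2222 m, θ = 86.9°: the bracketed kinematic factor |dx/dθ| = 0.059688 m.
ω = v/|dx/dθ| = 8.11/0.059688 = 135.87 rad/s.
N = 60ω/(2π) = 1297.5 rpm.

1300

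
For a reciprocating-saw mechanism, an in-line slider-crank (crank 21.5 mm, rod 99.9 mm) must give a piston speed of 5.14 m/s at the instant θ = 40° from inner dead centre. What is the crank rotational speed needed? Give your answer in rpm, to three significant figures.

3040

For an in-line slider-crank, |v_piston| = rω|sinθ|·[1 + r cosθ/√(L² − r² sin²θ)].
With r = 0.0215 m, L = 0.0999 m, θ = 40°: the bracketed kinematic factor |dx/dθ| = 0.01612 m.
ω = v/|dx/dθ| = 5.14/0.01612 = 318.85 rad/s.
N = 60ω/(2π) = 3044.8 rpm.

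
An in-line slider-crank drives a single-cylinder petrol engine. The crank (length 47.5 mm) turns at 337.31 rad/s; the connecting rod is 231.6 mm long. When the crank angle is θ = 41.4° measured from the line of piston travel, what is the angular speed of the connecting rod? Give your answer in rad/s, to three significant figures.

ω = 337.3 rad/s
The rod makes angle φ with the slider axis where L sinφ = r sinθ; differentiating, L cosφ·φ̇ = r ω cosθ.
L cosφ = √(L² − r² sin²θ) = 0.22946 m.
|ω_rod| = r ω |cosθ| / √(L² − r² sin²θ) = 0.0475·337.3·0.75011/0.22946 = 52.377 rad/s.

52.4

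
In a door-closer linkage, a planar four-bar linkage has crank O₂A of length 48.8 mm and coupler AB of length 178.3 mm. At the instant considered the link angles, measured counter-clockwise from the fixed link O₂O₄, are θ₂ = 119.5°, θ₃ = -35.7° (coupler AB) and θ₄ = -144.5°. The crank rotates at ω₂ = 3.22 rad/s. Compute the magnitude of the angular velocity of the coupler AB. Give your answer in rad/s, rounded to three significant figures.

0.926

ω₂ = 3.22 rad/s
Differentiating the loop-closure r₂e^{iθ₂}+r₃e^{iθ₃}=r₁+r₄e^{iθ₄} gives r₂ω₂e^{iθ₂}+r₃ω₃e^{iθ₃}=r₄ω₄e^{iθ₄}.
Eliminating the other unknown: ω₃ = r₂ω₂ sin(θ₄−θ₂) / [r₃ sin(θ₃−θ₄)].
Numerator sine = +0.99452; denominator sine = +0.94665.
Result = 0.0488·3.22·(+0.99452) / (0.1783·(+0.94665)) = +0.92587 rad/s; magnitude 0.92587 rad/s.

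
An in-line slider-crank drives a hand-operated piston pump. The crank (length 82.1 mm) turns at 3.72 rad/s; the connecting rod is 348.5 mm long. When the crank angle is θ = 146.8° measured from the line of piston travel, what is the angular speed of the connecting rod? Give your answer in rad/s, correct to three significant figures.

ω = 3.72 rad/s
The rod makes angle φ with the slider axis where L sinφ = r sinθ; differentiating, L cosφ·φ̇ = r ω cosθ.
L cosφ = √(L² − r² sin²θ) = 0.34559 m.
|ω_rod| = r ω |cosθ| / √(L² − r² sin²θ) = 0.0821·3.72·0.83676/0.34559 = 0.73949 rad/s.

0.739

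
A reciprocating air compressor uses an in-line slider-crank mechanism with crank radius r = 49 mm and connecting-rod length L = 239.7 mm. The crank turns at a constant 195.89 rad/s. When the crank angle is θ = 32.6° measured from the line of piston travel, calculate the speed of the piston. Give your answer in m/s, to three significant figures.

ω = 195.9 rad/s
For an in-line slider-crank, x = r cosθ + √(L² − r² sin²θ), so v = −rω sinθ·[1 + r cosθ/√(L² − r² sin²θ)].
With r = 0.049 m, L = 0.2397 m, θ = 32.6°: √(L² − r² sin²θ) = 0.23824 m.
v = −0.049·195.9·0.53877·[1 + 0.049·0.84245/0.23824] = -6.0675 m/s.
|v| = 6.0675 m/s.

6.07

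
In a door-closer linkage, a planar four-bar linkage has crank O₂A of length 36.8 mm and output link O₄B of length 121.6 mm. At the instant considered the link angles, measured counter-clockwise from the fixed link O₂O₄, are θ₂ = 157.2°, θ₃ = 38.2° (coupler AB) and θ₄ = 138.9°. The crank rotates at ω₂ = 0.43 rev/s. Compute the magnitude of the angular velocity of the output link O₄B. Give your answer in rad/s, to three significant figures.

0.728

ω₂ = 2.702 rad/s (from 0.43 rev/s).
Differentiating the loop-closure r₂e^{iθ₂}+r₃e^{iθ₃}=r₁+r₄e^{iθ₄} gives r₂ω₂e^{iθ₂}+r₃ω₃e^{iθ₃}=r₄ω₄e^{iθ₄}.
Eliminating the other unknown: ω₄ = r₂ω₂ sin(θ₂−θ₃) / [r₄ sin(θ₄−θ₃)].
Numerator sine = +0.87462; denominator sine = +0.98261.
Result = 0.0368·2.702·(+0.87462) / (0.1216·(+0.98261)) = +0.72778 rad/s; magnitude 0.72778 rad/s.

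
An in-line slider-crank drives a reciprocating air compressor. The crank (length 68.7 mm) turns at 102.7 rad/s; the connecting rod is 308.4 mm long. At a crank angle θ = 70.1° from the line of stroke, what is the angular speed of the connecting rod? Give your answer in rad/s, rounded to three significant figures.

ω = 102.7 rad/s
The rod makes angle φ with the slider axis where L sinφ = r sinθ; differentiating, L cosφ·φ̇ = r ω cosθ.
L cosφ = √(L² − r² sin²θ) = 0.30156 m.
|ω_rod| = r ω |cosθ| / √(L² − r² sin²θ) = 0.0687·102.7·0.34038/0.30156 = 7.9638 rad/s.

7.96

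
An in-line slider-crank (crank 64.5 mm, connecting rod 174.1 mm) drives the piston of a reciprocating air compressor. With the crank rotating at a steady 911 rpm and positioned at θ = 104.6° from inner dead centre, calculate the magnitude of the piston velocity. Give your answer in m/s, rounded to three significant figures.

5.36

ω = 2π·911/60 = 95.4 rad/s
For an in-line slider-crank, x = r cosθ + √(L² − r² sin²θ), so v = −rω sinθ·[1 + r cosθ/√(L² − r² sin²θ)].
With r = 0.0645 m, L = 0.1741 m, θ = 104.6°: √(L² − r² sin²θ) = 0.16253 m.
v = −0.0645·95.4·0.96771·[1 + 0.0645·-0.25207/0.16253] = -5.3589 m/s.
|v| = 5.3589 m/s.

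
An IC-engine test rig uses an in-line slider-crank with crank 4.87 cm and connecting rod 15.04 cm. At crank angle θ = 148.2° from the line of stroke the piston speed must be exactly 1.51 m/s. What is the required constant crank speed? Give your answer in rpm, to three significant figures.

For an in-line slider-crank, |v_piston| = rω|sinθ|·[1 + r cosθ/√(L² − r² sin²θ)].
With r = 0.0487 m, L = 0.1504 m, θ = 148.2°: the bracketed kinematic factor |dx/dθ| = 0.018495 m.
ω = v/|dx/dθ| = 1.51/0.018495 = 81.642 rad/s.
N = 60ω/(2π) = 779.63 rpm.

780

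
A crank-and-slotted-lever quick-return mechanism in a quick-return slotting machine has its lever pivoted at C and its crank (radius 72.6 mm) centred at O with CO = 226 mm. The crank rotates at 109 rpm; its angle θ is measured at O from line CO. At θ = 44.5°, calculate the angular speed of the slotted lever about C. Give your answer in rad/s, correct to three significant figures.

ω = 11.41 rad/s (from 109 rpm).
Crank pin A relative to C: A = (d + r cosθ, r sinθ); lever angle φ = atan2(r sinθ, d + r cosθ).
Differentiating tanφ: φ̇ = rω(d cosθ + r)/(d² + r² + 2dr cosθ).
d² + r² + 2dr cosθ = |CA|² = 0.0797522 m²;  d cosθ + r = +0.23379 m.
|ω_lever| = |0.0726·11.41·+0.23379| / 0.0797522 = 2.4293 rad/s.

2.43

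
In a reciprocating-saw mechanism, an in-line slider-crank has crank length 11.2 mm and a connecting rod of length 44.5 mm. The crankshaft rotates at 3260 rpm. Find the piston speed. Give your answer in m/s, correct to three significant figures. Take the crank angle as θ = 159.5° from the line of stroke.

ω = 2π·3260/60 = 341.4 rad/s
For an in-line slider-crank, x = r cosθ + √(L² − r² sin²θ), so v = −rω sinθ·[1 + r cosθ/√(L² − r² sin²θ)].
With r = 0.0112 m, L = 0.0445 m, θ = 159.5°: √(L² − r² sin²θ) = 0.044327 m.
v = −0.0112·341.4·0.35021·[1 + 0.0112·-0.93667/0.044327] = -1.0221 m/s.
|v| = 1.0221 m/s.

1.02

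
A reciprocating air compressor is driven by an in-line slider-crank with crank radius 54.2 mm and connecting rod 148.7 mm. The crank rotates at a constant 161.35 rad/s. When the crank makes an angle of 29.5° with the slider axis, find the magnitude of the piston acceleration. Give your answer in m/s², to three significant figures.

1510

ω = 161.3 rad/s
x(θ) = r cosθ + √(L² − r² sin²θ); with ω constant, a = ω²·d²x/dθ².
d²x/dθ² = −r cosθ − r²(cos2θ)/√u − r⁴ sin²2θ/(4u^{3/2}),  u = L² − r² sin²θ = 0.0213994 m².
Substituting r = 0.0542 m, L = 0.1487 m, θ = 29.5°: d²x/dθ² = -0.058022 m.
a = ω²·d²x/dθ² = (161.3)²·(-0.058022) = -1510.5 m/s²;  |a| = 1510.5 m/s².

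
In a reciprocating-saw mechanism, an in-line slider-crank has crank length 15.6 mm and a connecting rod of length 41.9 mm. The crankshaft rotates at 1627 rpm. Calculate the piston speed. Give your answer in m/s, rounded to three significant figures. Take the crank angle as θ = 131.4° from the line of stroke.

1.48

ω = 2π·1627/60 = 170.4 rad/s
For an in-line slider-crank, x = r cosθ + √(L² − r² sin²θ), so v = −rω sinθ·[1 + r cosθ/√(L² − r² sin²θ)].
With r = 0.0156 m, L = 0.0419 m, θ = 131.4°: √(L² − r² sin²θ) = 0.040233 m.
v = −0.0156·170.4·0.75011·[1 + 0.0156·-0.66131/0.040233] = -1.4825 m/s.
|v| = 1.4825 m/s.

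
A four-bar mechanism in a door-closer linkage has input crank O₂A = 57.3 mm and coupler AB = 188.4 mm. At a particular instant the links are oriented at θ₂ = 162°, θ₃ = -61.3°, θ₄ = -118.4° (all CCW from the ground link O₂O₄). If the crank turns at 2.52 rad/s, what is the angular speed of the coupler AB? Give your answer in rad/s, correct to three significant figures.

0.898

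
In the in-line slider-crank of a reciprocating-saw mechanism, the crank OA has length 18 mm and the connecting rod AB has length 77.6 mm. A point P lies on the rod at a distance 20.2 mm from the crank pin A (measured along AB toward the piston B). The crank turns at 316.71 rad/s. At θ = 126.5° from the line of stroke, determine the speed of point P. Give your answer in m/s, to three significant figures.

ω = 316.7 rad/s.  Crank-pin speed |V_A| = rω = 5.7008 m/s, perpendicular to OA.
Rod angle: sinφ = −(r/L) sinθ ⇒ φ = -10.746°; ω_rod = −rω cosθ/√(L²−r²sin²θ) = +44.478 rad/s.
V_P = V_A + ω_rod × AP, with AP = 0.0202 m along the rod.
Components: V_Px = −rω sinθ − a·ω_rod·sinφ = -4.4151 m/s;  V_Py = rω cosθ + a·ω_rod·cosφ = -2.5083 m/s.
|V_P| = √(V_Px² + V_Py²) = 5.0778 m/s.

5.08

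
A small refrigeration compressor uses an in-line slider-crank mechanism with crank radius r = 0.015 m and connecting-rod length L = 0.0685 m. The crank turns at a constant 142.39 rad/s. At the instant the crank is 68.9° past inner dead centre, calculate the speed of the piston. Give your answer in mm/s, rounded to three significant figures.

ω = 142.4 rad/s
For an in-line slider-crank, x = r cosθ + √(L² − r² sin²θ), so v = −rω sinθ·[1 + r cosθ/√(L² − r² sin²θ)].
With r = 0.015 m, L = 0.0685 m, θ = 68.9°: √(L² − r² sin²θ) = 0.067055 m.
v = −0.015·142.4·0.93295·[1 + 0.015·0.36000/0.067055] = -2.1531 m/s.
|v| = 2.1531 m/s = 2153.1 mm/s.

2150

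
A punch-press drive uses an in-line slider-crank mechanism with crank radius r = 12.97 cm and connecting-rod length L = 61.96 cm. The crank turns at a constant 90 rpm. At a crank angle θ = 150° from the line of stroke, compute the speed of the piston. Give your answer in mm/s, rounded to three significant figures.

ω = 2π·90/60 = 9.425 rad/s
For an in-line slider-crank, x = r cosθ + √(L² − r² sin²θ), so v = −rω sinθ·[1 + r cosθ/√(L² − r² sin²θ)].
With r = 0.1297 m, L = 0.6196 m, θ = 150°: √(L² − r² sin²θ) = 0.6162 m.
v = −0.1297·9.425·0.50000·[1 + 0.1297·-0.86603/0.6162] = -0.49978 m/s.
|v| = 0.49978 m/s = 499.78 mm/s.

500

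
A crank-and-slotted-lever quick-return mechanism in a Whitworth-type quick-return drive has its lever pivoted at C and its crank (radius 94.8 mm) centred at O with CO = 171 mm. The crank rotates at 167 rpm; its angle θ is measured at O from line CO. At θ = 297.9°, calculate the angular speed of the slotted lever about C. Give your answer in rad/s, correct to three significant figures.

5.43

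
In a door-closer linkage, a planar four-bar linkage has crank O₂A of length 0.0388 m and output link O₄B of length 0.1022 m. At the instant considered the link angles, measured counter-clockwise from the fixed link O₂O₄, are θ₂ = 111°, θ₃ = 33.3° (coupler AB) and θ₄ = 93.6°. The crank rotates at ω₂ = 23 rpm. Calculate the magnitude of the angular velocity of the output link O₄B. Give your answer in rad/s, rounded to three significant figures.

ω₂ = 2.409 rad/s (from 23 rpm).
Differentiating the loop-closure r₂e^{iθ₂}+r₃e^{iθ₃}=r₁+r₄e^{iθ₄} gives r₂ω₂e^{iθ₂}+r₃ω₃e^{iθ₃}=r₄ω₄e^{iθ₄}.
Eliminating the other unknown: ω₄ = r₂ω₂ sin(θ₂−θ₃) / [r₄ sin(θ₄−θ₃)].
Numerator sine = +0.97705; denominator sine = +0.86863.
Result = 0.0388·2.409·(+0.97705) / (0.1022·(+0.86863)) = +1.0285 rad/s; magnitude 1.0285 rad/s.

1.03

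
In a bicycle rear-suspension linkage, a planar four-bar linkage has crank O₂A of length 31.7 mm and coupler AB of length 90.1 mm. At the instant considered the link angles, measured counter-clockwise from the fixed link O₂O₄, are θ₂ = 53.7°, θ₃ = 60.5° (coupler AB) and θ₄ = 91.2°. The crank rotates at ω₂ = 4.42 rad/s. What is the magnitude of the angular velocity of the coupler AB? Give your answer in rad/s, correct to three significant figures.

ω₂ = 4.42 rad/s
Differentiating the loop-closure r₂e^{iθ₂}+r₃e^{iθ₃}=r₁+r₄e^{iθ₄} gives r₂ω₂e^{iθ₂}+r₃ω₃e^{iθ₃}=r₄ω₄e^{iθ₄}.
Eliminating the other unknown: ω₃ = r₂ω₂ sin(θ₄−θ₂) / [r₃ sin(θ₃−θ₄)].
Numerator sine = +0.60876; denominator sine = -0.51054.
Result = 0.0317·4.42·(+0.60876) / (0.0901·(-0.51054)) = -1.8543 rad/s; magnitude 1.8543 rad/s.

1.85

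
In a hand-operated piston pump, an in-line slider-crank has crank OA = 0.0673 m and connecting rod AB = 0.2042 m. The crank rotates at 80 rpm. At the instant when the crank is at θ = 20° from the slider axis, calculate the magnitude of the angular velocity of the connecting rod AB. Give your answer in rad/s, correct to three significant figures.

2.61

ω = 8.378 rad/s (converted from 80 rpm).
The rod makes angle φ with the slider axis where L sinφ = r sinθ; differentiating, L cosφ·φ̇ = r ω cosθ.
L cosφ = √(L² − r² sin²θ) = 0.2029 m.
|ω_rod| = r ω |cosθ| / √(L² − r² sin²θ) = 0.0673·8.378·0.93969/0.2029 = 2.6112 rad/s.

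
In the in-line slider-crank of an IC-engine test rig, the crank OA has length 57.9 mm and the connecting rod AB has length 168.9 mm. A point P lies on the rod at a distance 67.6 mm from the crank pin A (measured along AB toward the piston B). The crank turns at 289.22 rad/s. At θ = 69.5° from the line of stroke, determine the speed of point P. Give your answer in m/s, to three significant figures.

16.9

ω = 289.2 rad/s.  Crank-pin speed |V_A| = rω = 16.746 m/s, perpendicular to OA.
Rod angle: sinφ = −(r/L) sinθ ⇒ φ = -18.729°; ω_rod = −rω cosθ/√(L²−r²sin²θ) = -36.663 rad/s.
V_P = V_A + ω_rod × AP, with AP = 0.0676 m along the rod.
Components: V_Px = −rω sinθ − a·ω_rod·sinφ = -16.481 m/s;  V_Py = rω cosθ + a·ω_rod·cosφ = +3.5173 m/s.
|V_P| = √(V_Px² + V_Py²) = 16.852 m/s.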